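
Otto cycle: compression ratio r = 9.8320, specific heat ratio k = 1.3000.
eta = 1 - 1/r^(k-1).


r^(k-1) = 1.9851
eta = 1 - 1/1.9851 = 0.4963 = 49.6259%

49.6259%


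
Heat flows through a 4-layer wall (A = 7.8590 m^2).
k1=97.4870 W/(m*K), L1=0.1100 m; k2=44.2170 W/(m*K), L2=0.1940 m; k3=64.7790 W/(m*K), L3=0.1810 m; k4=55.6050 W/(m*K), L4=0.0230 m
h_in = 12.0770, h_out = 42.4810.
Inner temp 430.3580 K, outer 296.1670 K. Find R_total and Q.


R_conv_in = 1/(12.0770*7.8590) = 0.0105
R_1 = 0.1100/(97.4870*7.8590) = 0.0001
R_2 = 0.1940/(44.2170*7.8590) = 0.0006
R_3 = 0.1810/(64.7790*7.8590) = 0.0004
R_4 = 0.0230/(55.6050*7.8590) = 5.2632e-05
R_conv_out = 1/(42.4810*7.8590) = 0.0030
R_total = 0.0146 K/W
Q = 134.1910 / 0.0146 = 9165.2751 W

R_total = 0.0146 K/W, Q = 9165.2751 W


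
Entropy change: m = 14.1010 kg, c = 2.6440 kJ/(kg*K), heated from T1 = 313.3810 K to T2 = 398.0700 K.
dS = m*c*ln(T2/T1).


T2/T1 = 1.2702
ln(T2/T1) = 0.2392
dS = 14.1010 * 2.6440 * 0.2392 = 8.9184 kJ/K

8.9184 kJ/K


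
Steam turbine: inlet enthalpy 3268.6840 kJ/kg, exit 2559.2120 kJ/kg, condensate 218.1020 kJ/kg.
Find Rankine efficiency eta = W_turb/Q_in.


W = 709.4720 kJ/kg
Q_in = 3050.5820 kJ/kg
eta = 0.2326 = 23.2569%

eta = 23.2569%


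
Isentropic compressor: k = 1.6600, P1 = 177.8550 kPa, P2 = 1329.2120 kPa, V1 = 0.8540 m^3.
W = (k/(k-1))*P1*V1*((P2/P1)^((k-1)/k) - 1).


(k-1)/k = 0.3976
(P2/P1)^exp = 2.2249
W = 2.5152 * 177.8550 * 0.8540 * (2.2249 - 1) = 467.9304 kJ

467.9304 kJ


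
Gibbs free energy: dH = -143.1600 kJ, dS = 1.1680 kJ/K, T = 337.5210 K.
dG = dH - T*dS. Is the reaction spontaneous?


T*dS = 337.5210 * 1.1680 = 394.2245 kJ
dG = -143.1600 - 394.2245 = -537.3845 kJ (spontaneous)

dG = -537.3845 kJ, spontaneous


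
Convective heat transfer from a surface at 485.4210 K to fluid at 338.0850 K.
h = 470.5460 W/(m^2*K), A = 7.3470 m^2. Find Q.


dT = 147.3360 K
Q = 470.5460 * 7.3470 * 147.3360 = 509355.5010 W

509355.5010 W


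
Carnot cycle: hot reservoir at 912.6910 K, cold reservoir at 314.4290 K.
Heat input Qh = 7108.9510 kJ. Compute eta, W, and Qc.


eta = 1 - 314.4290/912.6910 = 0.6555
W = 0.6555 * 7108.9510 = 4659.8632 kJ
Qc = 7108.9510 - 4659.8632 = 2449.0878 kJ

eta = 65.5492%, W = 4659.8632 kJ, Qc = 2449.0878 kJ


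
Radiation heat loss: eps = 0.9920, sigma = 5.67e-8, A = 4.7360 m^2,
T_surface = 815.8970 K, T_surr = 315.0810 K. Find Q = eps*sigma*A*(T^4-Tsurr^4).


T^4 = 4.4314e+11
Tsurr^4 = 9.8557e+09
Q = 0.9920 * 5.67e-8 * 4.7360 * 4.3328e+11 = 115419.6483 W

115419.6483 W


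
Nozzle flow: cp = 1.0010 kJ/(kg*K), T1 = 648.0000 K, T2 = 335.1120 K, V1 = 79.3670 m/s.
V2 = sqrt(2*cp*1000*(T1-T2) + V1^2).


dT = 312.8880 K
2*cp*1000*dT = 626401.7760
V1^2 = 6299.1207
V2 = sqrt(632700.8967) = 795.4250 m/s

795.4250 m/s


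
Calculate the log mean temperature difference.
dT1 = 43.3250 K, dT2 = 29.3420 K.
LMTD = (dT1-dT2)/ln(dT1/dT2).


dT1/dT2 = 1.4766
ln(dT1/dT2) = 0.3897
LMTD = 13.9830 / 0.3897 = 35.8805 K

35.8805 K


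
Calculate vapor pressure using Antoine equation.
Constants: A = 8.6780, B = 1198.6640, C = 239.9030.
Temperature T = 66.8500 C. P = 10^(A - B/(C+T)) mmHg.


C+T = 306.7530
B/(C+T) = 3.9076
log10(P) = 8.6780 - 3.9076 = 4.7704
P = 10^4.7704 = 58940.4048 mmHg

58940.4048 mmHg


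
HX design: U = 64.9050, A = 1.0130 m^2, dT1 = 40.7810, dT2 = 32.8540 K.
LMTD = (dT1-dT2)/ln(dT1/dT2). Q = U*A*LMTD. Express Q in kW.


LMTD = 36.6748 K
Q = 64.9050 * 1.0130 * 36.6748 = 2411.3248 W = 2.4113 kW

2.4113 kW


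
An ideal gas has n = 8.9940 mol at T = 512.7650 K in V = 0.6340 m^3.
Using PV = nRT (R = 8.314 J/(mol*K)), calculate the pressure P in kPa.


P = nRT/V = 8.9940 * 8.314 * 512.7650 / 0.6340
= 38342.5751 / 0.6340 = 60477.2478 Pa = 60.4772 kPa

60.4772 kPa


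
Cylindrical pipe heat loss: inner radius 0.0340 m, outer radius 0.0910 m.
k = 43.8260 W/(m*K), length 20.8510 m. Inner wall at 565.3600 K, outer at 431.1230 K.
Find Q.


dT = 134.2370 K
ln(ro/ri) = 0.9845
Q = 2*pi*43.8260*20.8510*134.2370 / 0.9845 = 782880.6472 W

782880.6472 W


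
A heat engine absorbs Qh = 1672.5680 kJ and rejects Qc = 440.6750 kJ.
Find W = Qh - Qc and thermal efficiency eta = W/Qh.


W = 1672.5680 - 440.6750 = 1231.8930 kJ
eta = 1231.8930 / 1672.5680 = 0.7365 = 73.6528%

W = 1231.8930 kJ, eta = 73.6528%


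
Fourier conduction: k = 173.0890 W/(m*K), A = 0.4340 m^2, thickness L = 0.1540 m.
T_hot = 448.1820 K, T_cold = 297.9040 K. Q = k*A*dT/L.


dT = 150.2780 K
Q = 173.0890 * 0.4340 * 150.2780 / 0.1540 = 73305.0483 W

73305.0483 W


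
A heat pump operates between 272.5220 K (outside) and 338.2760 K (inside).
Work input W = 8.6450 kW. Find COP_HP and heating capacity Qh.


COP = 338.2760 / 65.7540 = 5.1446
Qh = 5.1446 * 8.6450 = 44.4748 kW

COP = 5.1446, Qh = 44.4748 kW


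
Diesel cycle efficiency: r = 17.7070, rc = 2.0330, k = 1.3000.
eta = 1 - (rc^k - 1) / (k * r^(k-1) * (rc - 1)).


r^(k-1) = 2.3683
rc^k = 2.5152
eta = 0.5236 = 52.3577%

52.3577%


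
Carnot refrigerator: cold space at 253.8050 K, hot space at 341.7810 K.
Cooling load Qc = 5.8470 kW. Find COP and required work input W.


COP = 253.8050 / 87.9760 = 2.8849
W = 5.8470 / 2.8849 = 2.0267 kW

COP = 2.8849, W = 2.0267 kW


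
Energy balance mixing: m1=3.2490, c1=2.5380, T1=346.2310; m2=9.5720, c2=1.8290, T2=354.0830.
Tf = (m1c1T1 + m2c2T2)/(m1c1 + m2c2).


num = 9054.0053
den = 25.7531
Tf = 351.5688 K

351.5688 K


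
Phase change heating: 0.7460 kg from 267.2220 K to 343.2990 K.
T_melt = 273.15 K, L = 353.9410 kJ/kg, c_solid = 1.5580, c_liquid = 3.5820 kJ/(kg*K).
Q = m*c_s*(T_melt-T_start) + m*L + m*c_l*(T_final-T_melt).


Q1 (sensible, solid) = 0.7460 * 1.5580 * 5.9280 = 6.8899 kJ
Q2 (latent) = 0.7460 * 353.9410 = 264.0400 kJ
Q3 (sensible, liquid) = 0.7460 * 3.5820 * 70.1490 = 187.4502 kJ
Q_total = 458.3801 kJ

458.3801 kJ


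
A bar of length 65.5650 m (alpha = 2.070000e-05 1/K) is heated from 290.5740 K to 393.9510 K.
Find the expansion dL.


dT = 103.3770 K
dL = 2.070000e-05 * 65.5650 * 103.3770 = 0.140303 m
L_final = 65.705303 m

dL = 0.140303 m


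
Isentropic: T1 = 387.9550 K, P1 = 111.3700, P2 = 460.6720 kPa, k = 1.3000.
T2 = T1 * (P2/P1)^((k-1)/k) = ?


(k-1)/k = 0.2308
(P2/P1)^exp = 1.3877
T2 = 387.9550 * 1.3877 = 538.3678 K

538.3678 K


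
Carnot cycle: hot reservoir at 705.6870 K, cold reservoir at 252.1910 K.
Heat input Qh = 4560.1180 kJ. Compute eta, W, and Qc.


eta = 1 - 252.1910/705.6870 = 0.6426
W = 0.6426 * 4560.1180 = 2930.4710 kJ
Qc = 4560.1180 - 2930.4710 = 1629.6470 kJ

eta = 64.2631%, W = 2930.4710 kJ, Qc = 1629.6470 kJ


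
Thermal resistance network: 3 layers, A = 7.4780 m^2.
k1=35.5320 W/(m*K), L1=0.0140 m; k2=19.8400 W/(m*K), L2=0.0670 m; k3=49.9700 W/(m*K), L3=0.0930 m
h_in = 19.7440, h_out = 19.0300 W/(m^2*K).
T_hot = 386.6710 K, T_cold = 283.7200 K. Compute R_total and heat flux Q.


R_conv_in = 1/(19.7440*7.4780) = 0.0068
R_1 = 0.0140/(35.5320*7.4780) = 5.2689e-05
R_2 = 0.0670/(19.8400*7.4780) = 0.0005
R_3 = 0.0930/(49.9700*7.4780) = 0.0002
R_conv_out = 1/(19.0300*7.4780) = 0.0070
R_total = 0.0146 K/W
Q = 102.9510 / 0.0146 = 7074.1000 W

R_total = 0.0146 K/W, Q = 7074.1000 W


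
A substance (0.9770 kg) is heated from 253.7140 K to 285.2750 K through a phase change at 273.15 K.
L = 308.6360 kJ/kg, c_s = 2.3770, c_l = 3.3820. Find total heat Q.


Q1 (sensible, solid) = 0.9770 * 2.3770 * 19.4360 = 45.1368 kJ
Q2 (latent) = 0.9770 * 308.6360 = 301.5374 kJ
Q3 (sensible, liquid) = 0.9770 * 3.3820 * 12.1250 = 40.0636 kJ
Q_total = 386.7378 kJ

386.7378 kJ


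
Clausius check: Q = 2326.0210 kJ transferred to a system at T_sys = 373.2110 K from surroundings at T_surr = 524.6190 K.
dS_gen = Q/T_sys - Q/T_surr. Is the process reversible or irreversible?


dS_sys = 2326.0210/373.2110 = 6.2325 kJ/K
dS_surr = -2326.0210/524.6190 = -4.4337 kJ/K
dS_gen = 6.2325 - 4.4337 = 1.7987 kJ/K (irreversible)

dS_gen = 1.7987 kJ/K, irreversible


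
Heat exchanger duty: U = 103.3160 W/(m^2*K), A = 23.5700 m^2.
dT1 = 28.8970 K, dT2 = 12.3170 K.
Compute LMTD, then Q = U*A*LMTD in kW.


LMTD = 19.4428 K
Q = 103.3160 * 23.5700 * 19.4428 = 47346.3185 W = 47.3463 kW

47.3463 kW


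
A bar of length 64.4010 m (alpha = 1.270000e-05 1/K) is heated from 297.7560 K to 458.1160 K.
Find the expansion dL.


dT = 160.3600 K
dL = 1.270000e-05 * 64.4010 * 160.3600 = 0.131157 m
L_final = 64.532157 m

dL = 0.131157 m


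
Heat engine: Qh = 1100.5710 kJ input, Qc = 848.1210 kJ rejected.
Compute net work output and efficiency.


W = 1100.5710 - 848.1210 = 252.4500 kJ
eta = 252.4500 / 1100.5710 = 0.2294 = 22.9381%

W = 252.4500 kJ, eta = 22.9381%


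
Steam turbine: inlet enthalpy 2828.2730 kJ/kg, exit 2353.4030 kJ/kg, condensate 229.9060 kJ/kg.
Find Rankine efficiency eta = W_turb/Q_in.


W = 474.8700 kJ/kg
Q_in = 2598.3670 kJ/kg
eta = 0.1828 = 18.2757%

eta = 18.2757%


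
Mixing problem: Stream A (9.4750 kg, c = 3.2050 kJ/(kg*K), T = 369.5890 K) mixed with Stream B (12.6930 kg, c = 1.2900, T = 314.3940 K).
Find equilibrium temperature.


num = 16371.3257
den = 46.7413
Tf = 350.2536 K

350.2536 K


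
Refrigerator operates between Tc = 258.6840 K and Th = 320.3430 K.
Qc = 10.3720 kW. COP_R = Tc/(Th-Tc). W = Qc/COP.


COP = 258.6840 / 61.6590 = 4.1954
W = 10.3720 / 4.1954 = 2.4722 kW

COP = 4.1954, W = 2.4722 kW


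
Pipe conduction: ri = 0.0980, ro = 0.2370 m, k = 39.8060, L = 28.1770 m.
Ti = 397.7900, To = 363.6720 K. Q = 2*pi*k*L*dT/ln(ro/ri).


dT = 34.1180 K
ln(ro/ri) = 0.8831
Q = 2*pi*39.8060*28.1770*34.1180 / 0.8831 = 272270.4114 W

272270.4114 W


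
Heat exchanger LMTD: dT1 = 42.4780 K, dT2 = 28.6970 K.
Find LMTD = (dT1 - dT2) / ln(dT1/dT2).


dT1/dT2 = 1.4802
ln(dT1/dT2) = 0.3922
LMTD = 13.7810 / 0.3922 = 35.1382 K

35.1382 K


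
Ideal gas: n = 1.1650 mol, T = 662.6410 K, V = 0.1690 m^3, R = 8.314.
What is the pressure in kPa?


P = nRT/V = 1.1650 * 8.314 * 662.6410 / 0.1690
= 6418.2148 / 0.1690 = 37977.6025 Pa = 37.9776 kPa

37.9776 kPa


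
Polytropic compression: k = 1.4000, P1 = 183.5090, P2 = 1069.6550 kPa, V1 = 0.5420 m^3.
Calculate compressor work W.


(k-1)/k = 0.2857
(P2/P1)^exp = 1.6548
W = 3.5000 * 183.5090 * 0.5420 * (1.6548 - 1) = 227.9380 kJ

227.9380 kJ


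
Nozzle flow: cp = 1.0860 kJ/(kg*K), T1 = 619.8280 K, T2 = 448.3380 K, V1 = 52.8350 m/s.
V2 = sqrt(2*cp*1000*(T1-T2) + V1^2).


dT = 171.4900 K
2*cp*1000*dT = 372476.2800
V1^2 = 2791.5372
V2 = sqrt(375267.8172) = 612.5911 m/s

612.5911 m/s


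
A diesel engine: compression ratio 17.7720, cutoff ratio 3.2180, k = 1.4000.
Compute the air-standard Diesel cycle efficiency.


r^(k-1) = 3.1615
rc^k = 5.1359
eta = 0.5787 = 57.8701%

57.8701%


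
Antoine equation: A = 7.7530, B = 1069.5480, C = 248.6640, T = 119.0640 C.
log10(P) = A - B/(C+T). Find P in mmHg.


C+T = 367.7280
B/(C+T) = 2.9085
log10(P) = 7.7530 - 2.9085 = 4.8445
P = 10^4.8445 = 69898.8100 mmHg

69898.8100 mmHg


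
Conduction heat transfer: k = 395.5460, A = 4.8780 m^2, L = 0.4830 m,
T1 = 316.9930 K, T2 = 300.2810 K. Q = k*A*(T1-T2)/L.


dT = 16.7120 K
Q = 395.5460 * 4.8780 * 16.7120 / 0.4830 = 66760.5782 W

66760.5782 W


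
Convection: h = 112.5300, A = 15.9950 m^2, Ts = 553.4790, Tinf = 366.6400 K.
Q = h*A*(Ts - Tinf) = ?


dT = 186.8390 K
Q = 112.5300 * 15.9950 * 186.8390 = 336294.7578 W

336294.7578 W


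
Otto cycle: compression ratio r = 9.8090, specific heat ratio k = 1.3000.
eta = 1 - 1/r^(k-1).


r^(k-1) = 1.9838
eta = 1 - 1/1.9838 = 0.4959 = 49.5905%

49.5905%


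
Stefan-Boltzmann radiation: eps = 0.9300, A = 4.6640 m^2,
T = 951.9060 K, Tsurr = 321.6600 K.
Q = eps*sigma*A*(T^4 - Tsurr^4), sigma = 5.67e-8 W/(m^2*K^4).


T^4 = 8.2106e+11
Tsurr^4 = 1.0705e+10
Q = 0.9300 * 5.67e-8 * 4.6640 * 8.1036e+11 = 199297.2127 W

199297.2127 W


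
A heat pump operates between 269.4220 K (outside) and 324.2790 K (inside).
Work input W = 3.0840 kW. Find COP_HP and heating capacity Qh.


COP = 324.2790 / 54.8570 = 5.9114
Qh = 5.9114 * 3.0840 = 18.2306 kW

COP = 5.9114, Qh = 18.2306 kW


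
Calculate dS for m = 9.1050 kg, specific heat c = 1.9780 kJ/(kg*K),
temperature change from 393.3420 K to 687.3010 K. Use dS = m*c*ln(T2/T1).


T2/T1 = 1.7473
ln(T2/T1) = 0.5581
dS = 9.1050 * 1.9780 * 0.5581 = 10.0511 kJ/K

10.0511 kJ/K


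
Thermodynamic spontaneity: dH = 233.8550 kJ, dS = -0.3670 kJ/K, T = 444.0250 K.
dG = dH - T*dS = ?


T*dS = 444.0250 * -0.3670 = -162.9572 kJ
dG = 233.8550 + 162.9572 = 396.8122 kJ (non-spontaneous)

dG = 396.8122 kJ, non-spontaneous


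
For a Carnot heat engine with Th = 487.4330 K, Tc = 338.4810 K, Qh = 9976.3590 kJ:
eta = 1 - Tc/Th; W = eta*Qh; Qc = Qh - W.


eta = 1 - 338.4810/487.4330 = 0.3056
W = 0.3056 * 9976.3590 = 3048.6213 kJ
Qc = 9976.3590 - 3048.6213 = 6927.7377 kJ

eta = 30.5585%, W = 3048.6213 kJ, Qc = 6927.7377 kJ


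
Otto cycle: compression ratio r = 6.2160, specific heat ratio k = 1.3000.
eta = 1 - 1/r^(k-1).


r^(k-1) = 1.7300
eta = 1 - 1/1.7300 = 0.4220 = 42.1975%

42.1975%


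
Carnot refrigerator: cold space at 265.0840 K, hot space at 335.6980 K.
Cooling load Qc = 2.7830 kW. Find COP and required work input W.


COP = 265.0840 / 70.6140 = 3.7540
W = 2.7830 / 3.7540 = 0.7413 kW

COP = 3.7540, W = 0.7413 kW


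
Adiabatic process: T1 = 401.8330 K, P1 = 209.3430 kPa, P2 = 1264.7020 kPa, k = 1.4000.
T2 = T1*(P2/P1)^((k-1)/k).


(k-1)/k = 0.2857
(P2/P1)^exp = 1.6718
T2 = 401.8330 * 1.6718 = 671.7776 K

671.7776 K


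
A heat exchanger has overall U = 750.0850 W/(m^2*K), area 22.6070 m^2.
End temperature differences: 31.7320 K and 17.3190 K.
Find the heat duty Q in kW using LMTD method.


LMTD = 23.8026 K
Q = 750.0850 * 22.6070 * 23.8026 = 403625.1826 W = 403.6252 kW

403.6252 kW


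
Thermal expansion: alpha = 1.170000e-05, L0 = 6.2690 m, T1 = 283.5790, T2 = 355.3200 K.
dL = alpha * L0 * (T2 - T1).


dT = 71.7410 K
dL = 1.170000e-05 * 6.2690 * 71.7410 = 0.005262 m
L_final = 6.274262 m

dL = 0.005262 m


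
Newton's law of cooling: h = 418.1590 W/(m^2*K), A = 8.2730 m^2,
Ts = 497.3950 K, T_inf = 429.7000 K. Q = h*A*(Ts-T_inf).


dT = 67.6950 K
Q = 418.1590 * 8.2730 * 67.6950 = 234186.0737 W

234186.0737 W


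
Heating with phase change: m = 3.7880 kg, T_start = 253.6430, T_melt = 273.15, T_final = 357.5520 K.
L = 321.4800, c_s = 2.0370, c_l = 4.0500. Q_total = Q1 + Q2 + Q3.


Q1 (sensible, solid) = 3.7880 * 2.0370 * 19.5070 = 150.5191 kJ
Q2 (latent) = 3.7880 * 321.4800 = 1217.7662 kJ
Q3 (sensible, liquid) = 3.7880 * 4.0500 * 84.4020 = 1294.8448 kJ
Q_total = 2663.1301 kJ

2663.1301 kJ


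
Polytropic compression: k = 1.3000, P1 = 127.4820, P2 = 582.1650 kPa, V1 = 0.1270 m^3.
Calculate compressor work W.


(k-1)/k = 0.2308
(P2/P1)^exp = 1.4198
W = 4.3333 * 127.4820 * 0.1270 * (1.4198 - 1) = 29.4493 kJ

29.4493 kJ


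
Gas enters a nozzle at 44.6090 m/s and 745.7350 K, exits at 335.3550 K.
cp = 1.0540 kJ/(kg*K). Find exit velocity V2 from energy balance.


dT = 410.3800 K
2*cp*1000*dT = 865081.0400
V1^2 = 1989.9629
V2 = sqrt(867071.0029) = 931.1665 m/s

931.1665 m/s


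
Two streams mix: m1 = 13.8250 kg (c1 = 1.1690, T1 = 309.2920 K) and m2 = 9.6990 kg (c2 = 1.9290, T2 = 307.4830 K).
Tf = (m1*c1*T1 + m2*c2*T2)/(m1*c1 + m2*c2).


num = 10751.4130
den = 34.8708
Tf = 308.3214 K

308.3214 K


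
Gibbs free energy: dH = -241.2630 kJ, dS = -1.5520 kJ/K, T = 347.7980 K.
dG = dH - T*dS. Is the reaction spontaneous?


T*dS = 347.7980 * -1.5520 = -539.7825 kJ
dG = -241.2630 + 539.7825 = 298.5195 kJ (non-spontaneous)

dG = 298.5195 kJ, non-spontaneous


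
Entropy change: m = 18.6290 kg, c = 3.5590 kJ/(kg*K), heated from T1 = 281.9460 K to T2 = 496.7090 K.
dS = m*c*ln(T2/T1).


T2/T1 = 1.7617
ln(T2/T1) = 0.5663
dS = 18.6290 * 3.5590 * 0.5663 = 37.5453 kJ/K

37.5453 kJ/K


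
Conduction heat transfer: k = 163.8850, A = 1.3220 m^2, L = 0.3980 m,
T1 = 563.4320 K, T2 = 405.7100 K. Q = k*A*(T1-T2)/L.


dT = 157.7220 K
Q = 163.8850 * 1.3220 * 157.7220 / 0.3980 = 85857.8214 W

85857.8214 W


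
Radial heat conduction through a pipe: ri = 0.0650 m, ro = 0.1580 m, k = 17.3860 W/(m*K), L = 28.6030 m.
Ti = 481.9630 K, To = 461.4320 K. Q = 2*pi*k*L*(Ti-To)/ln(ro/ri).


dT = 20.5310 K
ln(ro/ri) = 0.8882
Q = 2*pi*17.3860*28.6030*20.5310 / 0.8882 = 72224.8532 W

72224.8532 W


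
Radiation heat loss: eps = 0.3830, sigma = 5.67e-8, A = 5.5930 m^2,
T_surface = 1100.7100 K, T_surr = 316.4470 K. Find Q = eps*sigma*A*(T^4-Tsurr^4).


T^4 = 1.4679e+12
Tsurr^4 = 1.0028e+10
Q = 0.3830 * 5.67e-8 * 5.5930 * 1.4579e+12 = 177068.4817 W

177068.4817 W


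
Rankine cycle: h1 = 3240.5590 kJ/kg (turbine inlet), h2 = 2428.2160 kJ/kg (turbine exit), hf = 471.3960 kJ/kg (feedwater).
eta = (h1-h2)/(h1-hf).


W = 812.3430 kJ/kg
Q_in = 2769.1630 kJ/kg
eta = 0.2934 = 29.3353%

eta = 29.3353%


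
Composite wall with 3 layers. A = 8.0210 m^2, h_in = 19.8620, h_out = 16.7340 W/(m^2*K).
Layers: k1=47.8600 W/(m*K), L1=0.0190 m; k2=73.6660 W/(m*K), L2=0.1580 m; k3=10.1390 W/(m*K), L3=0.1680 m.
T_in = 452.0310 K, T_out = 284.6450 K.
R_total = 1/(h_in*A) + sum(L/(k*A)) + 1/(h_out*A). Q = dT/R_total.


R_conv_in = 1/(19.8620*8.0210) = 0.0063
R_1 = 0.0190/(47.8600*8.0210) = 4.9494e-05
R_2 = 0.1580/(73.6660*8.0210) = 0.0003
R_3 = 0.1680/(10.1390*8.0210) = 0.0021
R_conv_out = 1/(16.7340*8.0210) = 0.0075
R_total = 0.0161 K/W
Q = 167.3860 / 0.0161 = 10390.2607 W

R_total = 0.0161 K/W, Q = 10390.2607 W


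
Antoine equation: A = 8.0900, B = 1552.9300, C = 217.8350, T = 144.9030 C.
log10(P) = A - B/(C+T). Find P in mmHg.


C+T = 362.7380
B/(C+T) = 4.2811
log10(P) = 8.0900 - 4.2811 = 3.8089
P = 10^3.8089 = 6439.7048 mmHg

6439.7048 mmHg


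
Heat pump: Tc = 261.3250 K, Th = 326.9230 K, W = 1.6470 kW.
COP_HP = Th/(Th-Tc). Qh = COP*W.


COP = 326.9230 / 65.5980 = 4.9837
Qh = 4.9837 * 1.6470 = 8.2082 kW

COP = 4.9837, Qh = 8.2082 kW


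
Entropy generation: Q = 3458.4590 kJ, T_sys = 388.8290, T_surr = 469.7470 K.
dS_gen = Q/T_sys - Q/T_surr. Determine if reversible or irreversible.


dS_sys = 3458.4590/388.8290 = 8.8946 kJ/K
dS_surr = -3458.4590/469.7470 = -7.3624 kJ/K
dS_gen = 8.8946 - 7.3624 = 1.5322 kJ/K (irreversible)

dS_gen = 1.5322 kJ/K, irreversible


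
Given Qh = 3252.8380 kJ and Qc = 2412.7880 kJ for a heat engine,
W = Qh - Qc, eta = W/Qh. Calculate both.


W = 3252.8380 - 2412.7880 = 840.0500 kJ
eta = 840.0500 / 3252.8380 = 0.2583 = 25.8251%

W = 840.0500 kJ, eta = 25.8251%


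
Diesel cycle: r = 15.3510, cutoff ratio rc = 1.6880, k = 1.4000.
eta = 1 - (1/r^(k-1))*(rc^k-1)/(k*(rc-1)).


r^(k-1) = 2.9816
rc^k = 2.0812
eta = 0.6235 = 62.3513%

62.3513%


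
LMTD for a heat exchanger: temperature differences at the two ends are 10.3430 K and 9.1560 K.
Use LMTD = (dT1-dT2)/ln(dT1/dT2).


dT1/dT2 = 1.1296
ln(dT1/dT2) = 0.1219
LMTD = 1.1870 / 0.1219 = 9.7374 K

9.7374 K


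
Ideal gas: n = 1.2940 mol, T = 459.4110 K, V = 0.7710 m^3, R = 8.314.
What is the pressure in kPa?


P = nRT/V = 1.2940 * 8.314 * 459.4110 / 0.7710
= 4942.4887 / 0.7710 = 6410.4912 Pa = 6.4105 kPa

6.4105 kPa


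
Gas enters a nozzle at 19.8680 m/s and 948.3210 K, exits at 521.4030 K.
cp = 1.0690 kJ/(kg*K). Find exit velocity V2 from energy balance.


dT = 426.9180 K
2*cp*1000*dT = 912750.6840
V1^2 = 394.7374
V2 = sqrt(913145.4214) = 955.5864 m/s

955.5864 m/s


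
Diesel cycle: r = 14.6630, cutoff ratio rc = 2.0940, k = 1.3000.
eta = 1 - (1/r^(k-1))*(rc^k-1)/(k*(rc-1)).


r^(k-1) = 2.2380
rc^k = 2.6138
eta = 0.4930 = 49.2988%

49.2988%


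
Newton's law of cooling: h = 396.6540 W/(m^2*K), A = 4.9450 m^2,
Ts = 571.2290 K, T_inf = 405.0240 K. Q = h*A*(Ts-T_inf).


dT = 166.2050 K
Q = 396.6540 * 4.9450 * 166.2050 = 326003.4671 W

326003.4671 W


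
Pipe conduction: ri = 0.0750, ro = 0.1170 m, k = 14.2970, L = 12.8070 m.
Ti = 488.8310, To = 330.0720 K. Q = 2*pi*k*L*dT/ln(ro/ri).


dT = 158.7590 K
ln(ro/ri) = 0.4447
Q = 2*pi*14.2970*12.8070*158.7590 / 0.4447 = 410730.7966 W

410730.7966 W


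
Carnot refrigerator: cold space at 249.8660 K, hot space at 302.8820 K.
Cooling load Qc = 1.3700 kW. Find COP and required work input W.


COP = 249.8660 / 53.0160 = 4.7130
W = 1.3700 / 4.7130 = 0.2907 kW

COP = 4.7130, W = 0.2907 kW


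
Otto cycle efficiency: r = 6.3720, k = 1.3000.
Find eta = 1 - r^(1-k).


r^(k-1) = 1.7429
eta = 1 - 1/1.7429 = 0.4263 = 42.6257%

42.6257%


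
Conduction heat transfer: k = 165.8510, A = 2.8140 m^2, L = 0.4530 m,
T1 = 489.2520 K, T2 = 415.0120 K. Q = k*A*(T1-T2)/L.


dT = 74.2400 K
Q = 165.8510 * 2.8140 * 74.2400 / 0.4530 = 76485.9999 W

76485.9999 W


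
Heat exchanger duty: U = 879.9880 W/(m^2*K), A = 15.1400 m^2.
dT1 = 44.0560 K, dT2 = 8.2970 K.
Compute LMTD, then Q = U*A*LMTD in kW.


LMTD = 21.4181 K
Q = 879.9880 * 15.1400 * 21.4181 = 285354.0203 W = 285.3540 kW

285.3540 kW


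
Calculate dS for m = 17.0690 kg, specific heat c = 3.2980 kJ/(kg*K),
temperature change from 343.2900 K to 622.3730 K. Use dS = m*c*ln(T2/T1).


T2/T1 = 1.8130
ln(T2/T1) = 0.5950
dS = 17.0690 * 3.2980 * 0.5950 = 33.4926 kJ/K

33.4926 kJ/K


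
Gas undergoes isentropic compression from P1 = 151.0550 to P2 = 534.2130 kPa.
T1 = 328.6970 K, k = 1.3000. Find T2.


(k-1)/k = 0.2308
(P2/P1)^exp = 1.3384
T2 = 328.6970 * 1.3384 = 439.9375 K

439.9375 K


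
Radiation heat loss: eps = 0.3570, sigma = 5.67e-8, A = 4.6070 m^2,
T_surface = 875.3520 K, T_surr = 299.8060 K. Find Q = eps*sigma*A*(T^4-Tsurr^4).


T^4 = 5.8713e+11
Tsurr^4 = 8.0791e+09
Q = 0.3570 * 5.67e-8 * 4.6070 * 5.7905e+11 = 53998.6431 W

53998.6431 W


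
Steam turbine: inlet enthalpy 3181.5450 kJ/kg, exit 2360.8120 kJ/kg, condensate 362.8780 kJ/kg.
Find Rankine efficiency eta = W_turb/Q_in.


W = 820.7330 kJ/kg
Q_in = 2818.6670 kJ/kg
eta = 0.2912 = 29.1178%

eta = 29.1178%


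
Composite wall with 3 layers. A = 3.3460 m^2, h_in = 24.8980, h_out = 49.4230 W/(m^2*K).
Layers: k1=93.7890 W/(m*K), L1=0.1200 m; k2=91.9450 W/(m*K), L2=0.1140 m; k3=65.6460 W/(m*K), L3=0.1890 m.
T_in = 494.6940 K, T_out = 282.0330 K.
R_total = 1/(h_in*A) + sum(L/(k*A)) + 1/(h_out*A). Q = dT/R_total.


R_conv_in = 1/(24.8980*3.3460) = 0.0120
R_1 = 0.1200/(93.7890*3.3460) = 0.0004
R_2 = 0.1140/(91.9450*3.3460) = 0.0004
R_3 = 0.1890/(65.6460*3.3460) = 0.0009
R_conv_out = 1/(49.4230*3.3460) = 0.0060
R_total = 0.0197 K/W
Q = 212.6610 / 0.0197 = 10814.7315 W

R_total = 0.0197 K/W, Q = 10814.7315 W


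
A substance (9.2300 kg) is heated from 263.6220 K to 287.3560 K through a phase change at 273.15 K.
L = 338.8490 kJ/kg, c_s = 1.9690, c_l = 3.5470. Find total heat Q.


Q1 (sensible, solid) = 9.2300 * 1.9690 * 9.5280 = 173.1606 kJ
Q2 (latent) = 9.2300 * 338.8490 = 3127.5763 kJ
Q3 (sensible, liquid) = 9.2300 * 3.5470 * 14.2060 = 465.0875 kJ
Q_total = 3765.8244 kJ

3765.8244 kJ


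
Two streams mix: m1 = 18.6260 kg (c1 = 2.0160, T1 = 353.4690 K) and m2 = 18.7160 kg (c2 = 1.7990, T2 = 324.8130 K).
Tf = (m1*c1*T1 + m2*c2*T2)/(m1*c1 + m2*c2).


num = 24209.2476
den = 71.2201
Tf = 339.9216 K

339.9216 K


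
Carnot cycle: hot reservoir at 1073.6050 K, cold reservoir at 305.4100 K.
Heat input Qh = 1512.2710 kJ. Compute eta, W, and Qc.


eta = 1 - 305.4100/1073.6050 = 0.7155
W = 0.7155 * 1512.2710 = 1082.0730 kJ
Qc = 1512.2710 - 1082.0730 = 430.1980 kJ

eta = 71.5529%, W = 1082.0730 kJ, Qc = 430.1980 kJ


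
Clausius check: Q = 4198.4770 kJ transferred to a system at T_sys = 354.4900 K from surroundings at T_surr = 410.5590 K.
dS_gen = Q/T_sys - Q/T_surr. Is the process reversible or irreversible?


dS_sys = 4198.4770/354.4900 = 11.8437 kJ/K
dS_surr = -4198.4770/410.5590 = -10.2262 kJ/K
dS_gen = 11.8437 - 10.2262 = 1.6175 kJ/K (irreversible)

dS_gen = 1.6175 kJ/K, irreversible


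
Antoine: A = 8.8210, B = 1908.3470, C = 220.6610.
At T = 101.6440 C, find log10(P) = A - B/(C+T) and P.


C+T = 322.3050
B/(C+T) = 5.9209
log10(P) = 8.8210 - 5.9209 = 2.9001
P = 10^2.9001 = 794.4469 mmHg

794.4469 mmHg


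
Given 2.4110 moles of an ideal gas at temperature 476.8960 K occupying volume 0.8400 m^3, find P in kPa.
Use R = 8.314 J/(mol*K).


P = nRT/V = 2.4110 * 8.314 * 476.8960 / 0.8400
= 9559.4061 / 0.8400 = 11380.2453 Pa = 11.3802 kPa

11.3802 kPa


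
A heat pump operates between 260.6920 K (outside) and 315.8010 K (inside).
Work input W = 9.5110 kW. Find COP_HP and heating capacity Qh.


COP = 315.8010 / 55.1090 = 5.7305
Qh = 5.7305 * 9.5110 = 54.5026 kW

COP = 5.7305, Qh = 54.5026 kW


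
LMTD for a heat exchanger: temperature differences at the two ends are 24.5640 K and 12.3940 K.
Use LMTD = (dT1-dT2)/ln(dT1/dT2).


dT1/dT2 = 1.9819
ln(dT1/dT2) = 0.6841
LMTD = 12.1700 / 0.6841 = 17.7906 K

17.7906 K


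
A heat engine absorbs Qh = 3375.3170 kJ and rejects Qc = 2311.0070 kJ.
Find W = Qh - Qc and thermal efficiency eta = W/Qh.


W = 3375.3170 - 2311.0070 = 1064.3100 kJ
eta = 1064.3100 / 3375.3170 = 0.3153 = 31.5321%

W = 1064.3100 kJ, eta = 31.5321%


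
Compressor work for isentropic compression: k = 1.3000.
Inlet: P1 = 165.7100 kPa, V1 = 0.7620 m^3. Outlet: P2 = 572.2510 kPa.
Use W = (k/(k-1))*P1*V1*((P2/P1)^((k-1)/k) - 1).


(k-1)/k = 0.2308
(P2/P1)^exp = 1.3311
W = 4.3333 * 165.7100 * 0.7620 * (1.3311 - 1) = 181.1662 kJ

181.1662 kJ


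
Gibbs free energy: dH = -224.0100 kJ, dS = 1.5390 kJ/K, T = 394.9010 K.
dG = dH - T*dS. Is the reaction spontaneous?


T*dS = 394.9010 * 1.5390 = 607.7526 kJ
dG = -224.0100 - 607.7526 = -831.7626 kJ (spontaneous)

dG = -831.7626 kJ, spontaneous


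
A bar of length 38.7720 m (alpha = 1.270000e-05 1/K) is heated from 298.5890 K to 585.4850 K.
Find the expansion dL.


dT = 286.8960 K
dL = 1.270000e-05 * 38.7720 * 286.8960 = 0.141269 m
L_final = 38.913269 m

dL = 0.141269 m


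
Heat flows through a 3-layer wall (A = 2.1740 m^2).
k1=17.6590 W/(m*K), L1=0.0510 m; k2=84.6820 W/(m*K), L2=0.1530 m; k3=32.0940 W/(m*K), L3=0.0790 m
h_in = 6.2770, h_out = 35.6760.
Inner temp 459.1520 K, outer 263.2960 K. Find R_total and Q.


R_conv_in = 1/(6.2770*2.1740) = 0.0733
R_1 = 0.0510/(17.6590*2.1740) = 0.0013
R_2 = 0.1530/(84.6820*2.1740) = 0.0008
R_3 = 0.0790/(32.0940*2.1740) = 0.0011
R_conv_out = 1/(35.6760*2.1740) = 0.0129
R_total = 0.0895 K/W
Q = 195.8560 / 0.0895 = 2189.1774 W

R_total = 0.0895 K/W, Q = 2189.1774 W


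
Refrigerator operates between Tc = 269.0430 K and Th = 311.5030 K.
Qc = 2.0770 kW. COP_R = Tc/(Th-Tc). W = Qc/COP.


COP = 269.0430 / 42.4600 = 6.3364
W = 2.0770 / 6.3364 = 0.3278 kW

COP = 6.3364, W = 0.3278 kW


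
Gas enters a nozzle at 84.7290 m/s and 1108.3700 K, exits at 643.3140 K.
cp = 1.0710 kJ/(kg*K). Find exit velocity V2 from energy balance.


dT = 465.0560 K
2*cp*1000*dT = 996149.9520
V1^2 = 7179.0034
V2 = sqrt(1003328.9554) = 1001.6631 m/s

1001.6631 m/s


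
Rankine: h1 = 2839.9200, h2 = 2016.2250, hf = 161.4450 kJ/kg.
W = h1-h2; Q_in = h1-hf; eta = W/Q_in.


W = 823.6950 kJ/kg
Q_in = 2678.4750 kJ/kg
eta = 0.3075 = 30.7524%

eta = 30.7524%


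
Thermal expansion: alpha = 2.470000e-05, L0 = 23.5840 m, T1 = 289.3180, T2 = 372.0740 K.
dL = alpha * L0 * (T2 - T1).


dT = 82.7560 K
dL = 2.470000e-05 * 23.5840 * 82.7560 = 0.048207 m
L_final = 23.632207 m

dL = 0.048207 m


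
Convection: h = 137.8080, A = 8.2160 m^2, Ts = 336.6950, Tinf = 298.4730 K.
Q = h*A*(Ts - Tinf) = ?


dT = 38.2220 K
Q = 137.8080 * 8.2160 * 38.2220 = 43276.1152 W

43276.1152 W


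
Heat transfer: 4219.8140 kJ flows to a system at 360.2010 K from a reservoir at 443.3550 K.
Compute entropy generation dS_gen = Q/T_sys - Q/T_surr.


dS_sys = 4219.8140/360.2010 = 11.7152 kJ/K
dS_surr = -4219.8140/443.3550 = -9.5179 kJ/K
dS_gen = 11.7152 - 9.5179 = 2.1973 kJ/K (irreversible)

dS_gen = 2.1973 kJ/K, irreversible


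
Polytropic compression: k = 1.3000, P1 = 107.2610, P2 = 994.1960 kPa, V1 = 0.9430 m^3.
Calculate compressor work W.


(k-1)/k = 0.2308
(P2/P1)^exp = 1.6717
W = 4.3333 * 107.2610 * 0.9430 * (1.6717 - 1) = 294.4131 kJ

294.4131 kJ


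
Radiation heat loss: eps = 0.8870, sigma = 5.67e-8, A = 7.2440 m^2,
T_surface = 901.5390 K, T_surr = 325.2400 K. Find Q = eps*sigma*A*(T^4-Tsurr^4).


T^4 = 6.6060e+11
Tsurr^4 = 1.1190e+10
Q = 0.8870 * 5.67e-8 * 7.2440 * 6.4941e+11 = 236594.0592 W

236594.0592 W


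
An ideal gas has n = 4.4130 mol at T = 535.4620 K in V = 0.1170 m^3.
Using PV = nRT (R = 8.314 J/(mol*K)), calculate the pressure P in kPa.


P = nRT/V = 4.4130 * 8.314 * 535.4620 / 0.1170
= 19645.9305 / 0.1170 = 167913.9359 Pa = 167.9139 kPa

167.9139 kPa


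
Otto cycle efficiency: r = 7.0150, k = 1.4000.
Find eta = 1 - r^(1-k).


r^(k-1) = 2.1798
eta = 1 - 1/2.1798 = 0.5412 = 54.1236%

54.1236%


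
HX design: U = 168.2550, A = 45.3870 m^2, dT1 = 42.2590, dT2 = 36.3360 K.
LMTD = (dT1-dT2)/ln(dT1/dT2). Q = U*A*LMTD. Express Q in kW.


LMTD = 39.2230 K
Q = 168.2550 * 45.3870 * 39.2230 = 299529.9045 W = 299.5299 kW

299.5299 kW


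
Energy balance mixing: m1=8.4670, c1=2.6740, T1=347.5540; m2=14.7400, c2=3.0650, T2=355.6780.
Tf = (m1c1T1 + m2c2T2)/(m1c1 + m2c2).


num = 23937.7423
den = 67.8189
Tf = 352.9659 K

352.9659 K


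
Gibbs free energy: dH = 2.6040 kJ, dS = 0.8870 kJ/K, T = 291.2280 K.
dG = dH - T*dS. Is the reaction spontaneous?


T*dS = 291.2280 * 0.8870 = 258.3192 kJ
dG = 2.6040 - 258.3192 = -255.7152 kJ (spontaneous)

dG = -255.7152 kJ, spontaneous


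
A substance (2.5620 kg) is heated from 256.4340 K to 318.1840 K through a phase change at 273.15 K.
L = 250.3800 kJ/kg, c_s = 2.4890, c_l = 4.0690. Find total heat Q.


Q1 (sensible, solid) = 2.5620 * 2.4890 * 16.7160 = 106.5949 kJ
Q2 (latent) = 2.5620 * 250.3800 = 641.4736 kJ
Q3 (sensible, liquid) = 2.5620 * 4.0690 * 45.0340 = 469.4695 kJ
Q_total = 1217.5379 kJ

1217.5379 kJ


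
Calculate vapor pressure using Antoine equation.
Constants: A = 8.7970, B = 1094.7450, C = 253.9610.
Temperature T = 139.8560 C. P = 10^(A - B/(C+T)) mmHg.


C+T = 393.8170
B/(C+T) = 2.7798
log10(P) = 8.7970 - 2.7798 = 6.0172
P = 10^6.0172 = 1040323.1211 mmHg

1040323.1211 mmHg


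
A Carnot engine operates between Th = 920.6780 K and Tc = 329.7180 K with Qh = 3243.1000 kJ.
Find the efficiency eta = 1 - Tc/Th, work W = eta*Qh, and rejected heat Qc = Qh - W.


eta = 1 - 329.7180/920.6780 = 0.6419
W = 0.6419 * 3243.1000 = 2081.6641 kJ
Qc = 3243.1000 - 2081.6641 = 1161.4359 kJ

eta = 64.1875%, W = 2081.6641 kJ, Qc = 1161.4359 kJ


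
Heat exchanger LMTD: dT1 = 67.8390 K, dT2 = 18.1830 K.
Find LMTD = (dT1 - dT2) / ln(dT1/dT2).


dT1/dT2 = 3.7309
ln(dT1/dT2) = 1.3167
LMTD = 49.6560 / 1.3167 = 37.7139 K

37.7139 K


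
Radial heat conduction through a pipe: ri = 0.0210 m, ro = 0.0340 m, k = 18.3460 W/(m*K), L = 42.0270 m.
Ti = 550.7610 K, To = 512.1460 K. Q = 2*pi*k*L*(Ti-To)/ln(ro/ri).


dT = 38.6150 K
ln(ro/ri) = 0.4818
Q = 2*pi*18.3460*42.0270*38.6150 / 0.4818 = 388243.8285 W

388243.8285 W


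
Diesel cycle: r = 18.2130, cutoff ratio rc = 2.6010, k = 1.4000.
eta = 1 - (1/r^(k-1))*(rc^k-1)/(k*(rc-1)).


r^(k-1) = 3.1927
rc^k = 3.8124
eta = 0.6070 = 60.6991%

60.6991%


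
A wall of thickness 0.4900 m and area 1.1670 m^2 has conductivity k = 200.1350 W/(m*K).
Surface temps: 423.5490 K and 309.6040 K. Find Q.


dT = 113.9450 K
Q = 200.1350 * 1.1670 * 113.9450 / 0.4900 = 54311.6622 W

54311.6622 W


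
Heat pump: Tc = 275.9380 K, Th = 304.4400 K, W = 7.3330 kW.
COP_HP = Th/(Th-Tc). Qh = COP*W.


COP = 304.4400 / 28.5020 = 10.6814
Qh = 10.6814 * 7.3330 = 78.3264 kW

COP = 10.6814, Qh = 78.3264 kW


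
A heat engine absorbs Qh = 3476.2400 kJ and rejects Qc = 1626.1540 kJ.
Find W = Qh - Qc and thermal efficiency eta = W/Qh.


W = 3476.2400 - 1626.1540 = 1850.0860 kJ
eta = 1850.0860 / 3476.2400 = 0.5322 = 53.2209%

W = 1850.0860 kJ, eta = 53.2209%


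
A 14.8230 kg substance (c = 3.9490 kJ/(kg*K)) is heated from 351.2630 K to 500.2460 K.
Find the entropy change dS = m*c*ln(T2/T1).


T2/T1 = 1.4241
ln(T2/T1) = 0.3536
dS = 14.8230 * 3.9490 * 0.3536 = 20.6963 kJ/K

20.6963 kJ/K


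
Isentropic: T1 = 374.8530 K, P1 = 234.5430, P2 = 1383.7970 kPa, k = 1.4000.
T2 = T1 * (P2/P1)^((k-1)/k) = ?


(k-1)/k = 0.2857
(P2/P1)^exp = 1.6605
T2 = 374.8530 * 1.6605 = 622.4491 K

622.4491 K


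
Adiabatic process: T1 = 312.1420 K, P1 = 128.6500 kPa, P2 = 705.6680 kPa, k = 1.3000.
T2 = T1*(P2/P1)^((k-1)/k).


(k-1)/k = 0.2308
(P2/P1)^exp = 1.4811
T2 = 312.1420 * 1.4811 = 462.3115 K

462.3115 K


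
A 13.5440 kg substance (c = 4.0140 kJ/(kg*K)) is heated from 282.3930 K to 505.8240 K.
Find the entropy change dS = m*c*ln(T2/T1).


T2/T1 = 1.7912
ln(T2/T1) = 0.5829
dS = 13.5440 * 4.0140 * 0.5829 = 31.6891 kJ/K

31.6891 kJ/K


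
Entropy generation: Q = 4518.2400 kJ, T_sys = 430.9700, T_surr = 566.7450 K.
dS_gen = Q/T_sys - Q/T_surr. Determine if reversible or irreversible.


dS_sys = 4518.2400/430.9700 = 10.4839 kJ/K
dS_surr = -4518.2400/566.7450 = -7.9723 kJ/K
dS_gen = 10.4839 - 7.9723 = 2.5116 kJ/K (irreversible)

dS_gen = 2.5116 kJ/K, irreversible


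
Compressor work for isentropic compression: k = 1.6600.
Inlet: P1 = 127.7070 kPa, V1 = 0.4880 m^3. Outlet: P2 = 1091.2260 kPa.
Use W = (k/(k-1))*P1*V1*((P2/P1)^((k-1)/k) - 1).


(k-1)/k = 0.3976
(P2/P1)^exp = 2.3466
W = 2.5152 * 127.7070 * 0.4880 * (2.3466 - 1) = 211.0717 kJ

211.0717 kJ


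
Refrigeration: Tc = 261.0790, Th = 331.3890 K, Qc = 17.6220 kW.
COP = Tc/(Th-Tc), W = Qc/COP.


COP = 261.0790 / 70.3100 = 3.7133
W = 17.6220 / 3.7133 = 4.7457 kW

COP = 3.7133, W = 4.7457 kW


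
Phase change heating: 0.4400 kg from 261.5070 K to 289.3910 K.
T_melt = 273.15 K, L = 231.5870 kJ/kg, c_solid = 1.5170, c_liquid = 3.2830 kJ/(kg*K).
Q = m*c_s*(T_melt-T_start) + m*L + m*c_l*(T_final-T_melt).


Q1 (sensible, solid) = 0.4400 * 1.5170 * 11.6430 = 7.7715 kJ
Q2 (latent) = 0.4400 * 231.5870 = 101.8983 kJ
Q3 (sensible, liquid) = 0.4400 * 3.2830 * 16.2410 = 23.4604 kJ
Q_total = 133.1302 kJ

133.1302 kJ


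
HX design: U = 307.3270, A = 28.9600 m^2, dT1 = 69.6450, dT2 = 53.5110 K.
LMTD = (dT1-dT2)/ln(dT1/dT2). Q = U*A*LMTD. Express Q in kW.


LMTD = 61.2241 K
Q = 307.3270 * 28.9600 * 61.2241 = 544906.1340 W = 544.9061 kW

544.9061 kW


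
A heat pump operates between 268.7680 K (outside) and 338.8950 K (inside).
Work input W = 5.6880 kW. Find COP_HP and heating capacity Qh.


COP = 338.8950 / 70.1270 = 4.8326
Qh = 4.8326 * 5.6880 = 27.4878 kW

COP = 4.8326, Qh = 27.4878 kW


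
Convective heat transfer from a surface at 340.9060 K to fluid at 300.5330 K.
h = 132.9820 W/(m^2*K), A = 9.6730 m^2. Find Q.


dT = 40.3730 K
Q = 132.9820 * 9.6730 * 40.3730 = 51933.1984 W

51933.1984 W


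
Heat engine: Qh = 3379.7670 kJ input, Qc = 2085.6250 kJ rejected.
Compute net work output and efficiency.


W = 3379.7670 - 2085.6250 = 1294.1420 kJ
eta = 1294.1420 / 3379.7670 = 0.3829 = 38.2909%

W = 1294.1420 kJ, eta = 38.2909%


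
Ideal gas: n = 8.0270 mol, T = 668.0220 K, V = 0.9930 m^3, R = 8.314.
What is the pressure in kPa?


P = nRT/V = 8.0270 * 8.314 * 668.0220 / 0.9930
= 44581.4355 / 0.9930 = 44895.7054 Pa = 44.8957 kPa

44.8957 kPa


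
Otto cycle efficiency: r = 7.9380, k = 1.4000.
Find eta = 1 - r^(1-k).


r^(k-1) = 2.2903
eta = 1 - 1/2.2903 = 0.5634 = 56.3368%

56.3368%


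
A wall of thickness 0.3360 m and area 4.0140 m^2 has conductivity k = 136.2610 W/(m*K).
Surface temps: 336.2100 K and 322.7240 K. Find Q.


dT = 13.4860 K
Q = 136.2610 * 4.0140 * 13.4860 / 0.3360 = 21952.9464 W

21952.9464 W


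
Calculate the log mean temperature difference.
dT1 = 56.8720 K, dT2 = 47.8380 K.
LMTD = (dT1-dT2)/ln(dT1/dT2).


dT1/dT2 = 1.1888
ln(dT1/dT2) = 0.1730
LMTD = 9.0340 / 0.1730 = 52.2248 K

52.2248 K


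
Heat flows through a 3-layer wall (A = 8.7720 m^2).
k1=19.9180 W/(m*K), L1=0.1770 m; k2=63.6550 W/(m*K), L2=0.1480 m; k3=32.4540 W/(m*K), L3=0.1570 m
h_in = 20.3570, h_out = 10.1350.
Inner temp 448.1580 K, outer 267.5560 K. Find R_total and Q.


R_conv_in = 1/(20.3570*8.7720) = 0.0056
R_1 = 0.1770/(19.9180*8.7720) = 0.0010
R_2 = 0.1480/(63.6550*8.7720) = 0.0003
R_3 = 0.1570/(32.4540*8.7720) = 0.0006
R_conv_out = 1/(10.1350*8.7720) = 0.0112
R_total = 0.0187 K/W
Q = 180.6020 / 0.0187 = 9669.4253 W

R_total = 0.0187 K/W, Q = 9669.4253 W


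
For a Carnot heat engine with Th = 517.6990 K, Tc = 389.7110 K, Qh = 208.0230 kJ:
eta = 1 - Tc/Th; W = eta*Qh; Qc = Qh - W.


eta = 1 - 389.7110/517.6990 = 0.2472
W = 0.2472 * 208.0230 = 51.4284 kJ
Qc = 208.0230 - 51.4284 = 156.5946 kJ

eta = 24.7225%, W = 51.4284 kJ, Qc = 156.5946 kJ


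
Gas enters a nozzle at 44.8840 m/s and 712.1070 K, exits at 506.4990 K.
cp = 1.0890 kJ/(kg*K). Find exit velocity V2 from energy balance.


dT = 205.6080 K
2*cp*1000*dT = 447814.2240
V1^2 = 2014.5735
V2 = sqrt(449828.7975) = 670.6928 m/s

670.6928 m/s


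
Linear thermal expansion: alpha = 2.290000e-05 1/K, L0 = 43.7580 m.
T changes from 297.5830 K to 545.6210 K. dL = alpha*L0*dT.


dT = 248.0380 K
dL = 2.290000e-05 * 43.7580 * 248.0380 = 0.248549 m
L_final = 44.006549 m

dL = 0.248549 m


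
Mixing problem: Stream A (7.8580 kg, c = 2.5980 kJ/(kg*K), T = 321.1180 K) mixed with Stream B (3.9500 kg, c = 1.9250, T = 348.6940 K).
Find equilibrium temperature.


num = 9207.0329
den = 28.0188
Tf = 328.6016 K

328.6016 K


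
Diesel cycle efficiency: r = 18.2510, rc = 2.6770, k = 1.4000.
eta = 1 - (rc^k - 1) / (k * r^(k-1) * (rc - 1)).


r^(k-1) = 3.1953
rc^k = 3.9692
eta = 0.6042 = 60.4205%

60.4205%


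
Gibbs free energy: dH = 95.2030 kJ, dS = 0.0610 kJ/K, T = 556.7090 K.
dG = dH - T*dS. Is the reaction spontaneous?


T*dS = 556.7090 * 0.0610 = 33.9592 kJ
dG = 95.2030 - 33.9592 = 61.2438 kJ (non-spontaneous)

dG = 61.2438 kJ, non-spontaneous


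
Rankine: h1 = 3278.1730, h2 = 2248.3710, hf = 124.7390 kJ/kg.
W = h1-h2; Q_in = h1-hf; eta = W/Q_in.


W = 1029.8020 kJ/kg
Q_in = 3153.4340 kJ/kg
eta = 0.3266 = 32.6565%

eta = 32.6565%


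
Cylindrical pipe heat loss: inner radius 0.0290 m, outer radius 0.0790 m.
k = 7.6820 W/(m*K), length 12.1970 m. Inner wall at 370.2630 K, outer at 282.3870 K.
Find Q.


dT = 87.8760 K
ln(ro/ri) = 1.0022
Q = 2*pi*7.6820*12.1970*87.8760 / 1.0022 = 51623.0747 W

51623.0747 W


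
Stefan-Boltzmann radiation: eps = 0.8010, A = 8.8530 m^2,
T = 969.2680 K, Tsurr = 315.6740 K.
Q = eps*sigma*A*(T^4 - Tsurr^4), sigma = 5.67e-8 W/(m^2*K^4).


T^4 = 8.8262e+11
Tsurr^4 = 9.9301e+09
Q = 0.8010 * 5.67e-8 * 8.8530 * 8.7269e+11 = 350887.3613 W

350887.3613 W


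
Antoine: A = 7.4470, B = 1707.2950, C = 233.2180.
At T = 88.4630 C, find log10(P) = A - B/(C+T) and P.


C+T = 321.6810
B/(C+T) = 5.3074
log10(P) = 7.4470 - 5.3074 = 2.1396
P = 10^2.1396 = 137.9062 mmHg

137.9062 mmHg


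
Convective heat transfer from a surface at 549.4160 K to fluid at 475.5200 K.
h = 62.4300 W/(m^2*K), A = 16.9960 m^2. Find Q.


dT = 73.8960 K
Q = 62.4300 * 16.9960 * 73.8960 = 78408.1105 W

78408.1105 W


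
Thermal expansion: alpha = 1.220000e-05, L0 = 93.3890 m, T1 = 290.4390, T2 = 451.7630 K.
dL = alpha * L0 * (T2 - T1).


dT = 161.3240 K
dL = 1.220000e-05 * 93.3890 * 161.3240 = 0.183804 m
L_final = 93.572804 m

dL = 0.183804 m


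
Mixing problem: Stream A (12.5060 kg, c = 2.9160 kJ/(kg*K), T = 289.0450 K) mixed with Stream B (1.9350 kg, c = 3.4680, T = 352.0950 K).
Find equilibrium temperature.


num = 12903.5090
den = 43.1781
Tf = 298.8440 K

298.8440 K


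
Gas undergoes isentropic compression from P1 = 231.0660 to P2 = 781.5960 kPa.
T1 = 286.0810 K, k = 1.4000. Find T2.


(k-1)/k = 0.2857
(P2/P1)^exp = 1.4165
T2 = 286.0810 * 1.4165 = 405.2306 K

405.2306 K


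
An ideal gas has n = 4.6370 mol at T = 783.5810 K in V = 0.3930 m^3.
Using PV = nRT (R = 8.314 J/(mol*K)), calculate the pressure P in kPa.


P = nRT/V = 4.6370 * 8.314 * 783.5810 / 0.3930
= 30208.6288 / 0.3930 = 76866.7400 Pa = 76.8667 kPa

76.8667 kPa
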